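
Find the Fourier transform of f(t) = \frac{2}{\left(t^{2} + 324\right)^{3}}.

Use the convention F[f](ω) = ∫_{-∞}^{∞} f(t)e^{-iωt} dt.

F(ω) = \frac{\pi \left(108 \omega^{2} + 18 \left|{\omega}\right| + 1\right) e^{- 18 \left|{\omega}\right|}}{2519424}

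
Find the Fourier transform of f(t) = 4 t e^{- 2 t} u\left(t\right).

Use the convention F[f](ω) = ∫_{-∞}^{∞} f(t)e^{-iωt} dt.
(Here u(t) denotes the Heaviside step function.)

F(ω) = \frac{4}{\left(i \omega + 2\right)^{2}}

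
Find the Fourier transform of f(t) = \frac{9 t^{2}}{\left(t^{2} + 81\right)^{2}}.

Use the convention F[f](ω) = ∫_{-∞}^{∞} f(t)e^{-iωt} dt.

F(ω) = \frac{\pi \left(1 - 9 \left|{\omega}\right|\right) e^{- 9 \left|{\omega}\right|}}{2}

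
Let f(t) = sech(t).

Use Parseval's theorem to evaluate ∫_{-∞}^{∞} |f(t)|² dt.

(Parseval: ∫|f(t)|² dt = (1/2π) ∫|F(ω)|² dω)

∫|f(t)|² dt = 2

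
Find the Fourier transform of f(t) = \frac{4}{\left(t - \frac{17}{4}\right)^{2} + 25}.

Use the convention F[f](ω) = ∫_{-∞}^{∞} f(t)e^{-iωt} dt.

F(ω) = \frac{4 \pi e^{- \frac{17 i \omega}{4} - 5 \left|{\omega}\right|}}{5}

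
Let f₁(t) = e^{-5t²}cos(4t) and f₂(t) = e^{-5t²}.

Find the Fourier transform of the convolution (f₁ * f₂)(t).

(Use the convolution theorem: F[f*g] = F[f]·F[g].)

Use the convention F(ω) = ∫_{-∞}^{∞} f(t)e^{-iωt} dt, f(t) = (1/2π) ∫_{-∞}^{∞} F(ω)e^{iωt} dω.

F[f₁*f₂](ω) = \frac{\pi \left(e^{\frac{4 \omega}{5}} + 1\right) e^{- \frac{\omega^{2}}{10} - \frac{2 \omega}{5} - \frac{4}{5}}}{10}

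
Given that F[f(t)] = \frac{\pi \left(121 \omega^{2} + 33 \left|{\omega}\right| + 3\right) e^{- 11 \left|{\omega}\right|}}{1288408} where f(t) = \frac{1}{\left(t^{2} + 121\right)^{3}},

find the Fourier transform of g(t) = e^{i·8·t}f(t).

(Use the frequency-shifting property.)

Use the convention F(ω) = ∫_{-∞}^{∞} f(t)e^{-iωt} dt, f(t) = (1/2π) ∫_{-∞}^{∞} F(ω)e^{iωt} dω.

F[g](ω) = \frac{\pi \left(121 \left(\omega - 8\right)^{2} + 33 \left|{\omega - 8}\right| + 3\right) e^{- 11 \left|{\omega - 8}\right|}}{1288408}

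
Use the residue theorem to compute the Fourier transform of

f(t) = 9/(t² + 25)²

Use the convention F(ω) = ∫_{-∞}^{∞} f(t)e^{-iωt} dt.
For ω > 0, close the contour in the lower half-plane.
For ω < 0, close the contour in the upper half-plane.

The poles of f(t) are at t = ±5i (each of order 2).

Let g(z) = f(z)e^{-iωz}; for large |z| the factor e^{-iωz} decays in the lower half-plane when ω > 0 and in the upper half-plane when ω < 0.

Case ω > 0 (lower half-plane, clockwise contour ⇒ F(ω) = -2πi·ΣRes):
  Res_{z = - 5 i} g(z) = \frac{9 i \left(5 \omega + 1\right) e^{- 5 \omega}}{500} (pole of order 2)
  F(ω) = -2πi·ΣRes = \frac{9 \pi \left(5 \omega + 1\right) e^{- 5 \omega}}{250}

Case ω < 0 (upper half-plane, counterclockwise contour ⇒ F(ω) = +2πi·ΣRes):
  Res_{z = 5 i} g(z) = \frac{9 i \left(5 \omega - 1\right) e^{5 \omega}}{500} (pole of order 2)
  F(ω) = 2πi·ΣRes = \frac{9 \pi \left(1 - 5 \omega\right) e^{5 \omega}}{250}

Both cases combine into a single formula in |ω|:

F(ω) = \frac{9 \pi \left(5 \left|{\omega}\right| + 1\right) e^{- 5 \left|{\omega}\right|}}{250}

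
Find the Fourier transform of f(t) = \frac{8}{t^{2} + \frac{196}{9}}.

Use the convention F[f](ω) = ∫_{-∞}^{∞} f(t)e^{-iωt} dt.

F(ω) = \frac{12 \pi e^{- \frac{14 \left|{\omega}\right|}{3}}}{7}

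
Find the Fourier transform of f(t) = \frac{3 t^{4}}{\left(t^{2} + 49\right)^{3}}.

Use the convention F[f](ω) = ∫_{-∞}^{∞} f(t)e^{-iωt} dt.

F(ω) = \frac{3 \pi \left(49 \omega^{2} - 35 \left|{\omega}\right| + 3\right) e^{- 7 \left|{\omega}\right|}}{56}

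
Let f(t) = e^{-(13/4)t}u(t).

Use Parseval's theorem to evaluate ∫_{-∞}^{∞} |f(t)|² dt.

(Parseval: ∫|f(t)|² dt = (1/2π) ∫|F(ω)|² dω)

∫|f(t)|² dt = \frac{2}{13}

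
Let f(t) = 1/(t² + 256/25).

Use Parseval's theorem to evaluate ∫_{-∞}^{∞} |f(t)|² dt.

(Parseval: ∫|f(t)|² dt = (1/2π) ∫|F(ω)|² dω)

∫|f(t)|² dt = \frac{125 \pi}{8192}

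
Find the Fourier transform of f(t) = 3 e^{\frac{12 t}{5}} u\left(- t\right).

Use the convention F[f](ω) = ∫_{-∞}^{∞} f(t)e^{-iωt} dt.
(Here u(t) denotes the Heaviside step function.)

F(ω) = - \frac{15}{5 i \omega - 12}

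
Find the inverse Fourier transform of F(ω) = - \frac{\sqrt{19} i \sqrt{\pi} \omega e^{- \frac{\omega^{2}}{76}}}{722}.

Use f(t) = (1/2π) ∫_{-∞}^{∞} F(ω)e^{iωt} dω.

f(t) = t e^{- 19 t^{2}}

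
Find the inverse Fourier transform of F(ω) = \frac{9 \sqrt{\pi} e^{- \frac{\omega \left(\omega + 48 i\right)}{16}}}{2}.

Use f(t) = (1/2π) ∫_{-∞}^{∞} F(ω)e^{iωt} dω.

f(t) = 9 e^{- 4 \left(t - 3\right)^{2}}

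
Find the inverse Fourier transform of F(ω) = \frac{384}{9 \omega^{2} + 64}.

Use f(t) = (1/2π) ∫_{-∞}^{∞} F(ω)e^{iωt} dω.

f(t) = 8 e^{- \frac{8 \left|{t}\right|}{3}}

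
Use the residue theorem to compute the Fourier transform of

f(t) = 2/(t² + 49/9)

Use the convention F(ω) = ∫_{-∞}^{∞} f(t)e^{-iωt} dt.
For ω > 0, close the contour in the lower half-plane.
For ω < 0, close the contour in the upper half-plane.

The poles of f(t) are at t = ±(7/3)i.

Let g(z) = f(z)e^{-iωz}; for large |z| the factor e^{-iωz} decays in the lower half-plane when ω > 0 and in the upper half-plane when ω < 0.

Case ω > 0 (lower half-plane, clockwise contour ⇒ F(ω) = -2πi·ΣRes):
  Res_{z = - \frac{7 i}{3}} g(z) = \frac{3 i e^{- \frac{7 \omega}{3}}}{7}
  F(ω) = -2πi·ΣRes = \frac{6 \pi e^{- \frac{7 \omega}{3}}}{7}

Case ω < 0 (upper half-plane, counterclockwise contour ⇒ F(ω) = +2πi·ΣRes):
  Res_{z = \frac{7 i}{3}} g(z) = - \frac{3 i e^{\frac{7 \omega}{3}}}{7}
  F(ω) = 2πi·ΣRes = \frac{6 \pi e^{\frac{7 \omega}{3}}}{7}

Both cases combine into a single formula in |ω|:

F(ω) = \frac{6 \pi e^{- \frac{7 \left|{\omega}\right|}{3}}}{7}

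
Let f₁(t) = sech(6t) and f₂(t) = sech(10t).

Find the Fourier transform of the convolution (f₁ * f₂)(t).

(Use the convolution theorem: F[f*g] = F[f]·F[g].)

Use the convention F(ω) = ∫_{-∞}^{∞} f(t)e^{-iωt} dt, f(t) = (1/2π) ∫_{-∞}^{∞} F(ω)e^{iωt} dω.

F[f₁*f₂](ω) = \frac{\pi^{2}}{60 \cosh{\left(\frac{\pi \omega}{20} \right)} \cosh{\left(\frac{\pi \omega}{12} \right)}}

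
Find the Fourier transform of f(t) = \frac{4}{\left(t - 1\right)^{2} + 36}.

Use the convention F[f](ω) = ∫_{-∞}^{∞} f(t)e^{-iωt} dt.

F(ω) = \frac{2 \pi e^{- i \omega - 6 \left|{\omega}\right|}}{3}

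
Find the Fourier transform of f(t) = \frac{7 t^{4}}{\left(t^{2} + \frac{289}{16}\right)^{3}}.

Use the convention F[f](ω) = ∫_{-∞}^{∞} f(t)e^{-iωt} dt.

F(ω) = \frac{7 \pi \left(289 \omega^{2} - 340 \left|{\omega}\right| + 48\right) e^{- \frac{17 \left|{\omega}\right|}{4}}}{544}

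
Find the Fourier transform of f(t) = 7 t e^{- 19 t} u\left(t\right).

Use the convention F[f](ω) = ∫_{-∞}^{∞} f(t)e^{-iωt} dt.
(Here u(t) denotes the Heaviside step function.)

F(ω) = \frac{7}{\left(i \omega + 19\right)^{2}}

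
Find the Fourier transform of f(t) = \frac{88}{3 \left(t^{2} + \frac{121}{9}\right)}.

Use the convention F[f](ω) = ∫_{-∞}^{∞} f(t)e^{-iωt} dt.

F(ω) = 8 \pi e^{- \frac{11 \left|{\omega}\right|}{3}}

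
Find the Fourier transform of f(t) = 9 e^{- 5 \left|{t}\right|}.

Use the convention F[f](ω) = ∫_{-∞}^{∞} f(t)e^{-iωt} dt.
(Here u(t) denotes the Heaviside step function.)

F(ω) = \frac{90}{\omega^{2} + 25}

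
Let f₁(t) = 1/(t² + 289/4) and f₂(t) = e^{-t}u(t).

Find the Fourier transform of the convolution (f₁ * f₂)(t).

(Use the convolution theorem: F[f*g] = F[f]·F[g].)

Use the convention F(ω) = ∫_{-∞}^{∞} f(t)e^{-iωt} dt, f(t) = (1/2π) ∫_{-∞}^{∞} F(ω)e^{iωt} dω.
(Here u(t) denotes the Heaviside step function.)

F[f₁*f₂](ω) = \frac{2 \pi e^{- \frac{17 \left|{\omega}\right|}{2}}}{17 \left(i \omega + 1\right)}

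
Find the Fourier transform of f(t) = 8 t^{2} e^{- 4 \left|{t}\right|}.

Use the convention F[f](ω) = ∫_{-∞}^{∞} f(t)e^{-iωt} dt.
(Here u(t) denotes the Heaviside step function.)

F(ω) = \frac{128 \left(16 - 3 \omega^{2}\right)}{\left(\omega^{2} + 16\right)^{3}}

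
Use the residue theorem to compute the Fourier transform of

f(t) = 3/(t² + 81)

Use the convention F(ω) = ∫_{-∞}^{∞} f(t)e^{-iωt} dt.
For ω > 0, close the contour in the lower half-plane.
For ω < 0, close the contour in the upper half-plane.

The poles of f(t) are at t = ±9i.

Let g(z) = f(z)e^{-iωz}; for large |z| the factor e^{-iωz} decays in the lower half-plane when ω > 0 and in the upper half-plane when ω < 0.

Case ω > 0 (lower half-plane, clockwise contour ⇒ F(ω) = -2πi·ΣRes):
  Res_{z = - 9 i} g(z) = \frac{i e^{- 9 \omega}}{6}
  F(ω) = -2πi·ΣRes = \frac{\pi e^{- 9 \omega}}{3}

Case ω < 0 (upper half-plane, counterclockwise contour ⇒ F(ω) = +2πi·ΣRes):
  Res_{z = 9 i} g(z) = - \frac{i e^{9 \omega}}{6}
  F(ω) = 2πi·ΣRes = \frac{\pi e^{9 \omega}}{3}

Both cases combine into a single formula in |ω|:

F(ω) = \frac{\pi e^{- 9 \left|{\omega}\right|}}{3}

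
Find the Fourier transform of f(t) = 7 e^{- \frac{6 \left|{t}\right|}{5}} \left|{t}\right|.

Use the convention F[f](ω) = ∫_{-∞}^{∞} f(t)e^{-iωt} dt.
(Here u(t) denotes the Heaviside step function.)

F(ω) = \frac{350 \left(36 - 25 \omega^{2}\right)}{\left(25 \omega^{2} + 36\right)^{2}}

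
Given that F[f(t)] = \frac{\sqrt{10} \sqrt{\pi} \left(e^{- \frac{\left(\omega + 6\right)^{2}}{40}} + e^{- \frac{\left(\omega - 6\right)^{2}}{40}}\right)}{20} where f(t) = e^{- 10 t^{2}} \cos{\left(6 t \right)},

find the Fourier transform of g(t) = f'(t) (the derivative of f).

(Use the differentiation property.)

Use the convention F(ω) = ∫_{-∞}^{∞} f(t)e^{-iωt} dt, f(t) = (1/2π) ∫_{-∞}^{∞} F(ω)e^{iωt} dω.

F[g](ω) = \frac{\sqrt{10} i \sqrt{\pi} \omega \left(e^{\frac{3 \omega}{5}} + 1\right) e^{- \frac{\omega^{2}}{40} - \frac{3 \omega}{10} - \frac{9}{10}}}{20}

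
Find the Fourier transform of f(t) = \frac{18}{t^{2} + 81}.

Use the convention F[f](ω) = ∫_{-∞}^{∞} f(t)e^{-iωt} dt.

F(ω) = 2 \pi e^{- 9 \left|{\omega}\right|}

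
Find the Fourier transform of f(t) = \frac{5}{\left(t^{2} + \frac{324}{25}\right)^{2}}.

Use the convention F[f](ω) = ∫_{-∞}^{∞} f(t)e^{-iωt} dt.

F(ω) = \frac{125 \pi \left(18 \left|{\omega}\right| + 5\right) e^{- \frac{18 \left|{\omega}\right|}{5}}}{11664}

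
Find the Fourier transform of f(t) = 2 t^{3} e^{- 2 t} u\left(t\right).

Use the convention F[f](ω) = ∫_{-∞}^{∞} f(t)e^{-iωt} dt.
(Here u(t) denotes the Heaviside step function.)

F(ω) = \frac{12}{\left(i \omega + 2\right)^{4}}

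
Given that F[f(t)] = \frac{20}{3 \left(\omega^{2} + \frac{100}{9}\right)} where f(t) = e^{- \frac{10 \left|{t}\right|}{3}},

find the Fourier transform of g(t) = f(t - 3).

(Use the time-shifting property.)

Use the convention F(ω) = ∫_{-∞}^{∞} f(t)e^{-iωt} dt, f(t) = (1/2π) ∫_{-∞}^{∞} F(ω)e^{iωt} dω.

F[g](ω) = \frac{60 e^{- 3 i \omega}}{9 \omega^{2} + 100}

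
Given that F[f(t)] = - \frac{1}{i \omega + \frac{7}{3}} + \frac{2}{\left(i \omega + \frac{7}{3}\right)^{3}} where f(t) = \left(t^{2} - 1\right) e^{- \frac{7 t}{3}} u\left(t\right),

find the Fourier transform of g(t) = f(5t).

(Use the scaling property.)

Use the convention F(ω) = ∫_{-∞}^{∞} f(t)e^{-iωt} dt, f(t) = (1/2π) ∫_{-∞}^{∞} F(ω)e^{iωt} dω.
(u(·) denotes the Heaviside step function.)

F[g](ω) = \frac{3 \left(1350 i \omega - \left(3 i \omega + 35\right)^{3} + 15750\right)}{\left(3 i \omega + 35\right)^{4}}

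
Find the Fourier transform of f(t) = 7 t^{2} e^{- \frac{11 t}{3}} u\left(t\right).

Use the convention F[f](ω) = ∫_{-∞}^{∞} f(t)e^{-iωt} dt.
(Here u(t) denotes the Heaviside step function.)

F(ω) = \frac{378}{\left(3 i \omega + 11\right)^{3}}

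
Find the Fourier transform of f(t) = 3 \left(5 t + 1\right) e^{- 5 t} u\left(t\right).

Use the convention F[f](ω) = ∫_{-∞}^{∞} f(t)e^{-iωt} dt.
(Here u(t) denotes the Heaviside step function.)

F(ω) = \frac{3 \left(- i \omega - 10\right)}{\omega^{2} - 10 i \omega - 25}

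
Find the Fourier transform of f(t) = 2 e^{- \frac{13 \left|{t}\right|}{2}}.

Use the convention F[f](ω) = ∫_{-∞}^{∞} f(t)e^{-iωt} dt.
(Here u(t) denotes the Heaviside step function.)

F(ω) = \frac{104}{4 \omega^{2} + 169}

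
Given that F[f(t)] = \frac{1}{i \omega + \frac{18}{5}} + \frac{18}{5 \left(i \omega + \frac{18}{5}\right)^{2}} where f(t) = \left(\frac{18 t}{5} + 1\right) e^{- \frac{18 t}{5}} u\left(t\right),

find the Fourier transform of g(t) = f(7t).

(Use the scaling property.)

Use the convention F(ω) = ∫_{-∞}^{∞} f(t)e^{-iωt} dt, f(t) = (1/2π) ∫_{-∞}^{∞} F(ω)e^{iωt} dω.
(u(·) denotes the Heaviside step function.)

F[g](ω) = \frac{5 \left(- 5 i \omega - 252\right)}{25 \omega^{2} - 1260 i \omega - 15876}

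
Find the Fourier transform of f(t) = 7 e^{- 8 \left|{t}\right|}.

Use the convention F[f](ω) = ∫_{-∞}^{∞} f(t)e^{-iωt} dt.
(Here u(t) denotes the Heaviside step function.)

F(ω) = \frac{112}{\omega^{2} + 64}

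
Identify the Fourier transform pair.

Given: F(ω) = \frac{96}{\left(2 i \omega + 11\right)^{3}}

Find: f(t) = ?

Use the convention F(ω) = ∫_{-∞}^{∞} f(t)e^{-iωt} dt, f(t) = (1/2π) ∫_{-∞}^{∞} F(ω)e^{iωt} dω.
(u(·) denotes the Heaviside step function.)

f(t) = 6 t^{2} e^{- \frac{11 t}{2}} u\left(t\right)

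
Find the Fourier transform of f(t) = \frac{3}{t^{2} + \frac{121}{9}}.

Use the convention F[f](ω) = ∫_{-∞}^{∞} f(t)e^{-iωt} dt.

F(ω) = \frac{9 \pi e^{- \frac{11 \left|{\omega}\right|}{3}}}{11}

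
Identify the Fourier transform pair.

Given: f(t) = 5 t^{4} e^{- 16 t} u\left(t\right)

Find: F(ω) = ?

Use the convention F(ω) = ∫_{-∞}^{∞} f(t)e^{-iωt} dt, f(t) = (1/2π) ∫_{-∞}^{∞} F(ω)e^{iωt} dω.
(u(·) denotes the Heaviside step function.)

F(ω) = \frac{120}{\left(i \omega + 16\right)^{5}}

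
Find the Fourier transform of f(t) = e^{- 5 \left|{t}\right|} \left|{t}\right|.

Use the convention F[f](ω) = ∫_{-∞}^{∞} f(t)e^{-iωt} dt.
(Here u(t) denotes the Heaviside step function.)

F(ω) = \frac{2 \left(25 - \omega^{2}\right)}{\left(\omega^{2} + 25\right)^{2}}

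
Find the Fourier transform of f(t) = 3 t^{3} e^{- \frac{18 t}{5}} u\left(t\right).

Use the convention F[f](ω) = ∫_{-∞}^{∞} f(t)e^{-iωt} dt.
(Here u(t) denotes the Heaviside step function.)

F(ω) = \frac{11250}{\left(5 i \omega + 18\right)^{4}}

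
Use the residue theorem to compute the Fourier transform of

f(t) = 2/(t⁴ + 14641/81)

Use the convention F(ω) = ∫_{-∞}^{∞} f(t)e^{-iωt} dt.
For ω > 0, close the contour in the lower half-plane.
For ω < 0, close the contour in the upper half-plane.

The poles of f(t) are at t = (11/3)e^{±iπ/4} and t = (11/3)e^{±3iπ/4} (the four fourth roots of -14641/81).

Let g(z) = f(z)e^{-iωz}; for large |z| the factor e^{-iωz} decays in the lower half-plane when ω > 0 and in the upper half-plane when ω < 0.

Case ω > 0 (lower half-plane, clockwise contour ⇒ F(ω) = -2πi·ΣRes):
  Res_{z = - \frac{11 \sqrt{2}}{6} - \frac{11 \sqrt{2} i}{6}} g(z) = \frac{27 \sqrt{2} i \left(1 - i\right) e^{\frac{11 \sqrt{2} \omega \left(-1 + i\right)}{6}}}{5324}
  Res_{z = \frac{11 \sqrt{2}}{6} - \frac{11 \sqrt{2} i}{6}} g(z) = \frac{27 \sqrt{2} i \left(1 + i\right) e^{- \frac{11 \sqrt{2} \omega \left(1 + i\right)}{6}}}{5324}
  F(ω) = -2πi·ΣRes = \frac{27 \sqrt{2} \pi \left(1 - i\right) \left(e^{\frac{11 \sqrt{2} i \omega}{3}} + i\right) e^{- \frac{11 \sqrt{2} \omega \left(1 + i\right)}{6}}}{2662} = \frac{54 \pi e^{- \frac{11 \sqrt{2} \omega}{6}} \sin{\left(\frac{11 \sqrt{2} \omega}{6} + \frac{\pi}{4} \right)}}{1331}

Case ω < 0 (upper half-plane, counterclockwise contour ⇒ F(ω) = +2πi·ΣRes):
  Res_{z = \frac{11 \sqrt{2}}{6} + \frac{11 \sqrt{2} i}{6}} g(z) = \frac{27 \sqrt{2} i \left(-1 + i\right) e^{\frac{11 \sqrt{2} \omega \left(1 - i\right)}{6}}}{5324}
  Res_{z = - \frac{11 \sqrt{2}}{6} + \frac{11 \sqrt{2} i}{6}} g(z) = \frac{27 \sqrt{2} \left(1 - i\right) e^{\frac{11 \sqrt{2} \omega \left(1 + i\right)}{6}}}{5324}
  F(ω) = 2πi·ΣRes = - \frac{27 \sqrt{2} i \pi \left(i \left(1 - i\right) e^{\frac{11 \sqrt{2} \omega \left(1 - i\right)}{6}} - \left(1 - i\right) e^{\frac{11 \sqrt{2} \omega \left(1 + i\right)}{6}}\right)}{2662} = \frac{54 \pi e^{\frac{11 \sqrt{2} \omega}{6}} \cos{\left(\frac{11 \sqrt{2} \omega}{6} + \frac{\pi}{4} \right)}}{1331}

Both cases combine into a single formula in |ω|:

F(ω) = \frac{54 \pi e^{- \frac{11 \sqrt{2} \left|{\omega}\right|}{6}} \sin{\left(\frac{11 \sqrt{2} \left|{\omega}\right|}{6} + \frac{\pi}{4} \right)}}{1331}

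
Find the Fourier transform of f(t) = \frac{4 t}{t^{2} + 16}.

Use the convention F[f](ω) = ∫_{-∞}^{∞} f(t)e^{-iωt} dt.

F(ω) = - 4 i \pi e^{- 4 \left|{\omega}\right|} \operatorname{sign}{\left(\omega \right)}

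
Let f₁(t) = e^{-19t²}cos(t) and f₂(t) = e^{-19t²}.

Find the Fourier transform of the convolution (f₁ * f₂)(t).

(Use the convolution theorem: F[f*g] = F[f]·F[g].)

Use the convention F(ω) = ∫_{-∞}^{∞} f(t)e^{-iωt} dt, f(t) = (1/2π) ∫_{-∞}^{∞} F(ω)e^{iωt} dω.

F[f₁*f₂](ω) = \frac{\pi \left(e^{\frac{\omega}{19}} + 1\right) e^{- \frac{\omega^{2}}{38} - \frac{\omega}{38} - \frac{1}{76}}}{38}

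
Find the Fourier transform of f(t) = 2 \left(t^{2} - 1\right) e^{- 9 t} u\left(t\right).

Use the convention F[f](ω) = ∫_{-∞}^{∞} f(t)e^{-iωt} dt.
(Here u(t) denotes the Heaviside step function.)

F(ω) = \frac{2 \left(2 i \omega - \left(i \omega + 9\right)^{3} + 18\right)}{\left(i \omega + 9\right)^{4}}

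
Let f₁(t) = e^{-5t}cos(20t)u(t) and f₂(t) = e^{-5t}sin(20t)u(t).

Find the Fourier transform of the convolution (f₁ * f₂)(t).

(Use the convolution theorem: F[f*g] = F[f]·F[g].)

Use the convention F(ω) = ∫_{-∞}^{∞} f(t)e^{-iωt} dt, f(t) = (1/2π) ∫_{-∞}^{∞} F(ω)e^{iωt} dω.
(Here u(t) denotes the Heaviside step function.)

F[f₁*f₂](ω) = \frac{20 \left(i \omega + 5\right)}{\left(\left(i \omega + 5\right)^{2} + 400\right)^{2}}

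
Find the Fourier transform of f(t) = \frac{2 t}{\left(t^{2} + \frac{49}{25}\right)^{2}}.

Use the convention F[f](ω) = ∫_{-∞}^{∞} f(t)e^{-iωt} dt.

F(ω) = - \frac{5 i \pi \omega e^{- \frac{7 \left|{\omega}\right|}{5}}}{7}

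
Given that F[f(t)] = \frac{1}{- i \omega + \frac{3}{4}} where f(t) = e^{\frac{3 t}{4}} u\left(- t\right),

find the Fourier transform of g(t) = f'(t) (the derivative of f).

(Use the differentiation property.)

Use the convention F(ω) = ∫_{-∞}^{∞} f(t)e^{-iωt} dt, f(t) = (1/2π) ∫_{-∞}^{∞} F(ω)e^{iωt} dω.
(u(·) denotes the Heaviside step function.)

F[g](ω) = - \frac{4 \omega}{4 \omega + 3 i}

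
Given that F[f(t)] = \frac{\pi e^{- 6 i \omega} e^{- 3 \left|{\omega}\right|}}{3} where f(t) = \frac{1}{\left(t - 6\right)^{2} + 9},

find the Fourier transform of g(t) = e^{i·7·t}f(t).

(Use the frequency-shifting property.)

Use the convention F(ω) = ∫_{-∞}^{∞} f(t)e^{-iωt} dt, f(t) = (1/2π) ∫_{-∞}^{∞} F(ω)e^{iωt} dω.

F[g](ω) = \frac{\pi e^{- 6 i \left(\omega - 7\right) - 3 \left|{\omega - 7}\right|}}{3}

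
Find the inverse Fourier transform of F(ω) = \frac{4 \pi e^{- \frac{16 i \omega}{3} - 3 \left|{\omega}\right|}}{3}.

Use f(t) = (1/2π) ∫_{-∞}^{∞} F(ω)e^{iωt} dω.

f(t) = \frac{4}{\left(t - \frac{16}{3}\right)^{2} + 9}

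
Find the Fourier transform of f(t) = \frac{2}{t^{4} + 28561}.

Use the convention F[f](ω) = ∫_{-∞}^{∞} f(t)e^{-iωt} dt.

F(ω) = \frac{2 \pi e^{- \frac{13 \sqrt{2} \left|{\omega}\right|}{2}} \sin{\left(\frac{13 \sqrt{2} \left|{\omega}\right|}{2} + \frac{\pi}{4} \right)}}{2197}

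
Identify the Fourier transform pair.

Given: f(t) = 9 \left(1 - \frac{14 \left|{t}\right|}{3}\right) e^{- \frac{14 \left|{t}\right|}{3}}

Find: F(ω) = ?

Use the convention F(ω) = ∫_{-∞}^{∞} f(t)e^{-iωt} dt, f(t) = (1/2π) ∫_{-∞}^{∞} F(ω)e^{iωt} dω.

F(ω) = \frac{13608 \omega^{2}}{\left(9 \omega^{2} + 196\right)^{2}}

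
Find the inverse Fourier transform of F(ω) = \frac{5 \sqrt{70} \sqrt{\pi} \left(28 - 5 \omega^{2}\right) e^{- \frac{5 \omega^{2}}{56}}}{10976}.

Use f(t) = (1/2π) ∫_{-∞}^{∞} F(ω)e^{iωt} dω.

f(t) = t^{2} e^{- \frac{14 t^{2}}{5}}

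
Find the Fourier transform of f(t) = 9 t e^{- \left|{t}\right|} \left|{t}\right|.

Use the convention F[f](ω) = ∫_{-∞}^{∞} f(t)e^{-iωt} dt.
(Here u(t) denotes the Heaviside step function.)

F(ω) = \frac{36 i \omega \left(\omega^{2} - 3\right)}{\left(\omega^{2} + 1\right)^{3}}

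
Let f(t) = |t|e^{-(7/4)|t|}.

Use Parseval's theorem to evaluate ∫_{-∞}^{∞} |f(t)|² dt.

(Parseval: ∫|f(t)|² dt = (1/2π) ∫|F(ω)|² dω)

∫|f(t)|² dt = \frac{32}{343}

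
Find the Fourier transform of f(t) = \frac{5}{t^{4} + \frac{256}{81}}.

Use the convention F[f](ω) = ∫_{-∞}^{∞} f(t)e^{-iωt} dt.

F(ω) = \frac{135 \pi e^{- \frac{2 \sqrt{2} \left|{\omega}\right|}{3}} \sin{\left(\frac{2 \sqrt{2} \left|{\omega}\right|}{3} + \frac{\pi}{4} \right)}}{64}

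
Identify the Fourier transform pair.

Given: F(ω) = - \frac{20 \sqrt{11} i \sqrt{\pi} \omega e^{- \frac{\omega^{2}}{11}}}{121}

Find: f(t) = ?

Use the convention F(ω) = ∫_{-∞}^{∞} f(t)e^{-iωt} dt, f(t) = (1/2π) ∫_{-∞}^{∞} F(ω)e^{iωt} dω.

f(t) = 5 t e^{- \frac{11 t^{2}}{4}}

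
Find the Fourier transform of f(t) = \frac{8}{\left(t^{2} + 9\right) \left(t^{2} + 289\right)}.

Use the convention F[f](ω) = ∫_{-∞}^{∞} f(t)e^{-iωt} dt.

F(ω) = \frac{\pi \left(17 e^{14 \left|{\omega}\right|} - 3\right) e^{- 17 \left|{\omega}\right|}}{1785}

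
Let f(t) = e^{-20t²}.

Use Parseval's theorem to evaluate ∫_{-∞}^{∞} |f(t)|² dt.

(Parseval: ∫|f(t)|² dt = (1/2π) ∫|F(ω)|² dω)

∫|f(t)|² dt = \frac{\sqrt{10} \sqrt{\pi}}{20}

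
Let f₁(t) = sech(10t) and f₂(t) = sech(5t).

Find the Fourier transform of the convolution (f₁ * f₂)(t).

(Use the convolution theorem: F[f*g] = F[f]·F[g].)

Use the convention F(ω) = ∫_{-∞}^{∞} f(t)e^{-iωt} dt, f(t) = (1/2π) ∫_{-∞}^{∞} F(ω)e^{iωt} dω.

F[f₁*f₂](ω) = \frac{2 \pi^{2} \sinh{\left(\frac{\pi \omega}{20} \right)}}{25 \sinh{\left(\frac{\pi \omega}{5} \right)}}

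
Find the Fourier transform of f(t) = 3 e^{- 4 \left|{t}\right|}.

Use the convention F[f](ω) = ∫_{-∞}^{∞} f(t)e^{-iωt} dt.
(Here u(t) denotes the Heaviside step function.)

F(ω) = \frac{24}{\omega^{2} + 16}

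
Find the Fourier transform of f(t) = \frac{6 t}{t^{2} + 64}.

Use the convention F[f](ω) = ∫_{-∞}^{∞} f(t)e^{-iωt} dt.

F(ω) = - 6 i \pi e^{- 8 \left|{\omega}\right|} \operatorname{sign}{\left(\omega \right)}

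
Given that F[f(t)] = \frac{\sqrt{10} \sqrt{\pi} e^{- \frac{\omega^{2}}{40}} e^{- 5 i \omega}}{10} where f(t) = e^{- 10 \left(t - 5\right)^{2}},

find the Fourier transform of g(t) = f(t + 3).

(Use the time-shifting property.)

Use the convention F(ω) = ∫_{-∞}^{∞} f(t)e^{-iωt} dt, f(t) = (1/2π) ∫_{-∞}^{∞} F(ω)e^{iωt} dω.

F[g](ω) = \frac{\sqrt{10} \sqrt{\pi} e^{- \frac{\omega \left(\omega + 80 i\right)}{40}}}{10}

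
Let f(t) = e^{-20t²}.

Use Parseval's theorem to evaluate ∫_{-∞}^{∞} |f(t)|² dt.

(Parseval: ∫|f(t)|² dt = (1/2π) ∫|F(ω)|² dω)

∫|f(t)|² dt = \frac{\sqrt{10} \sqrt{\pi}}{20}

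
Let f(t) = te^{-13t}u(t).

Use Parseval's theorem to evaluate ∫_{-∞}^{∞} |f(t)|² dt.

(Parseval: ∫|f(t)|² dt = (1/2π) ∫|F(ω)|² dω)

∫|f(t)|² dt = \frac{1}{8788}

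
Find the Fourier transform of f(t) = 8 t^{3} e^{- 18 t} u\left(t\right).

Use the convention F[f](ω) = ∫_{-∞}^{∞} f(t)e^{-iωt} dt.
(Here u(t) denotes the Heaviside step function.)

F(ω) = \frac{48}{\left(i \omega + 18\right)^{4}}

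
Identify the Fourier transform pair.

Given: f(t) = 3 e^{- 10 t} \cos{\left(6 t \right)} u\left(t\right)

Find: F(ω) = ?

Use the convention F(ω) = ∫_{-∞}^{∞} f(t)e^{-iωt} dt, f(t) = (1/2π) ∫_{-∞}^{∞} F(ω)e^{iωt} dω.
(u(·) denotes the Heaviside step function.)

F(ω) = \frac{3 \left(i \omega + 10\right)}{\left(i \omega + 10\right)^{2} + 36}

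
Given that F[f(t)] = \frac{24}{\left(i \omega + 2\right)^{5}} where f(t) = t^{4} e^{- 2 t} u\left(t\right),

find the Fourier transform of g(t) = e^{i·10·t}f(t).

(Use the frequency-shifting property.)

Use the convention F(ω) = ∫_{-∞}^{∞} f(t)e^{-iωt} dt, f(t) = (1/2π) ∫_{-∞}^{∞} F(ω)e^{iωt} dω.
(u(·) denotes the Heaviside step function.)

F[g](ω) = \frac{24}{\left(i \left(\omega - 10\right) + 2\right)^{5}}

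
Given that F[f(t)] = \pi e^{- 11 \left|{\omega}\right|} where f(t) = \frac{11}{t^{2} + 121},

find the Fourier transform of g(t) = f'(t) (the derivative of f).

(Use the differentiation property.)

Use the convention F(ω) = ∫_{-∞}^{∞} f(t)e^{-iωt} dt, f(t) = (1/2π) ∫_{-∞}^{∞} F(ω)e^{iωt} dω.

F[g](ω) = i \pi \omega e^{- 11 \left|{\omega}\right|}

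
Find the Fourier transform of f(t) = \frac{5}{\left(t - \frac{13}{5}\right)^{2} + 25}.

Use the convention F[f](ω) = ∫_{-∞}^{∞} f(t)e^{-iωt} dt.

F(ω) = \pi e^{- \frac{13 i \omega}{5} - 5 \left|{\omega}\right|}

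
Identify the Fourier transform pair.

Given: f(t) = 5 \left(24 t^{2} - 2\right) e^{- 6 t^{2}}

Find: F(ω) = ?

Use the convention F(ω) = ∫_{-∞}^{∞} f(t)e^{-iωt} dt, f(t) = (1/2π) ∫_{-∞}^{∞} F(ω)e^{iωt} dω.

F(ω) = - \frac{5 \sqrt{6} \sqrt{\pi} \omega^{2} e^{- \frac{\omega^{2}}{24}}}{36}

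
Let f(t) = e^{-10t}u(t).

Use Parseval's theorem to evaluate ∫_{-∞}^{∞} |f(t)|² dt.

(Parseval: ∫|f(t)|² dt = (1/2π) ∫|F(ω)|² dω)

∫|f(t)|² dt = \frac{1}{20}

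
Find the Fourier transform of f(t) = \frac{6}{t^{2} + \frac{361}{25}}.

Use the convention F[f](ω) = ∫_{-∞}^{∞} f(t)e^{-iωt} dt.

F(ω) = \frac{30 \pi e^{- \frac{19 \left|{\omega}\right|}{5}}}{19}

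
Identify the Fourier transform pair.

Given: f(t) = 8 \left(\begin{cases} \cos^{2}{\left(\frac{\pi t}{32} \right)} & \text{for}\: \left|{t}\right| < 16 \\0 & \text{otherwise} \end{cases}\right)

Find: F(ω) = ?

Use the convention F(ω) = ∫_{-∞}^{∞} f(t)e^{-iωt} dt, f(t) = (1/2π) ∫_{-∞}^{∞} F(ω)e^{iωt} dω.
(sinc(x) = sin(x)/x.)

F(ω) = - \frac{128 \pi^{2} \operatorname{sinc}{\left(16 \omega \right)}}{256 \omega^{2} - \pi^{2}}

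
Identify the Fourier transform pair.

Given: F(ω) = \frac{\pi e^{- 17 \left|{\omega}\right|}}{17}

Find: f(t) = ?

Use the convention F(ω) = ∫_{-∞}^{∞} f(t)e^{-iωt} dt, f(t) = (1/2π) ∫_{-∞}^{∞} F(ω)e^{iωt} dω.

f(t) = \frac{1}{t^{2} + 289}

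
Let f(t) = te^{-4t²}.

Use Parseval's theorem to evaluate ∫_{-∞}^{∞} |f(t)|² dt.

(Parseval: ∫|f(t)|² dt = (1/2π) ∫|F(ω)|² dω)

∫|f(t)|² dt = \frac{\sqrt{2} \sqrt{\pi}}{64}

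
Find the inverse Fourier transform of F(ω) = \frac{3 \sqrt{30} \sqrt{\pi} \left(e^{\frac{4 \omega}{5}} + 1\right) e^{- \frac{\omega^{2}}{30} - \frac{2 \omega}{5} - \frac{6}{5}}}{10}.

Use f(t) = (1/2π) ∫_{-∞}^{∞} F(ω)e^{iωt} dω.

f(t) = 9 e^{- \frac{15 t^{2}}{2}} \cos{\left(6 t \right)}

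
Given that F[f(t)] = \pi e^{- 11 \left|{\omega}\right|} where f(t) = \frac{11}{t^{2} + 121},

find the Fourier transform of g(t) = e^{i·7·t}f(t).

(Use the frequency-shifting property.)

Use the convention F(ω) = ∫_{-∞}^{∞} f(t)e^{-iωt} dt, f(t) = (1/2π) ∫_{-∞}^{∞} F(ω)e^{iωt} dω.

F[g](ω) = \pi e^{- 11 \left|{\omega - 7}\right|}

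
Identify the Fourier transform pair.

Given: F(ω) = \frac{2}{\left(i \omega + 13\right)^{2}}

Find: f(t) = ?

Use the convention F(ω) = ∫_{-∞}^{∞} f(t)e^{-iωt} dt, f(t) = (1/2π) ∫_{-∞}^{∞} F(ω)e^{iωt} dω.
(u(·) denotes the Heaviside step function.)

f(t) = 2 t e^{- 13 t} u\left(t\right)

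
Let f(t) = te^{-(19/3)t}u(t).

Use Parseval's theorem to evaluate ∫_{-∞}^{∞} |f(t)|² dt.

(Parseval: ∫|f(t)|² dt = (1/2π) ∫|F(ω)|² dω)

∫|f(t)|² dt = \frac{27}{27436}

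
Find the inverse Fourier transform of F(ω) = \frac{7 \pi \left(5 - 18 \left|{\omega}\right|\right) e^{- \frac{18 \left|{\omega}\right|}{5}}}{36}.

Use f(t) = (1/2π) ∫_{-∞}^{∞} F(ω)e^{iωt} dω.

f(t) = \frac{7 t^{2}}{\left(t^{2} + \frac{324}{25}\right)^{2}}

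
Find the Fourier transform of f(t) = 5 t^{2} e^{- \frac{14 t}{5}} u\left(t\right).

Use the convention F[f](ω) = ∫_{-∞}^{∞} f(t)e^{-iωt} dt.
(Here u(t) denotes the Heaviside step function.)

F(ω) = \frac{1250}{\left(5 i \omega + 14\right)^{3}}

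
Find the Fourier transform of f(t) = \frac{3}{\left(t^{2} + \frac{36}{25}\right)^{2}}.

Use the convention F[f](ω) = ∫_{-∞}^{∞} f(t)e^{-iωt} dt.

F(ω) = \frac{25 \pi \left(6 \left|{\omega}\right| + 5\right) e^{- \frac{6 \left|{\omega}\right|}{5}}}{144}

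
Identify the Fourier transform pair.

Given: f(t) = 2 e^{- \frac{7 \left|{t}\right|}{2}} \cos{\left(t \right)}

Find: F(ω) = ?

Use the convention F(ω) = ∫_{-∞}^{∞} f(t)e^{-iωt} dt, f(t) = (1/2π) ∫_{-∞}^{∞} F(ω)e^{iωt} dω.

F(ω) = \frac{56 \left(4 \omega^{2} + 53\right)}{16 \omega^{4} + 360 \omega^{2} + 2809}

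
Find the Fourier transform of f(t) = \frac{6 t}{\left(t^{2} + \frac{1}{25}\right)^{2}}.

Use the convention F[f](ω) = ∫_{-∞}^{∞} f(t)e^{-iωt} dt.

F(ω) = - 15 i \pi \omega e^{- \frac{\left|{\omega}\right|}{5}}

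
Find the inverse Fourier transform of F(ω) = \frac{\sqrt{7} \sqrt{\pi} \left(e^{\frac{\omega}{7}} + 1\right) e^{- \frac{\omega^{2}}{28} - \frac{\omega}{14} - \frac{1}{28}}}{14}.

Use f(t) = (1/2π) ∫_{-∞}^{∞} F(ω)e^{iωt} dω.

f(t) = e^{- 7 t^{2}} \cos{\left(t \right)}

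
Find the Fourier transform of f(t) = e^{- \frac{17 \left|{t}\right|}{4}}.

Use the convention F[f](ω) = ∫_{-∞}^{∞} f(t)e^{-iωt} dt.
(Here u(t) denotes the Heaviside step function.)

F(ω) = \frac{136}{16 \omega^{2} + 289}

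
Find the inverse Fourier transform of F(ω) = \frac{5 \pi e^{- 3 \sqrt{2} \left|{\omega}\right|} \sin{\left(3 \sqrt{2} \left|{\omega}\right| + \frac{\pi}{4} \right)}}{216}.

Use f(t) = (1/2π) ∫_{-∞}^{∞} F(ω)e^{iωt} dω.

f(t) = \frac{5}{t^{4} + 1296}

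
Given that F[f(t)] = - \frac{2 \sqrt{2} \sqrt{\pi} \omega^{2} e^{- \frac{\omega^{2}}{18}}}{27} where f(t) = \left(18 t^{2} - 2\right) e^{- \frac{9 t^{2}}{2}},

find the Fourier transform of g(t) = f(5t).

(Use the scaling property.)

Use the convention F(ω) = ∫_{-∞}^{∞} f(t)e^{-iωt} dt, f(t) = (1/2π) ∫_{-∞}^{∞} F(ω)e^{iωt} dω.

F[g](ω) = - \frac{2 \sqrt{2} \sqrt{\pi} \omega^{2} e^{- \frac{\omega^{2}}{450}}}{3375}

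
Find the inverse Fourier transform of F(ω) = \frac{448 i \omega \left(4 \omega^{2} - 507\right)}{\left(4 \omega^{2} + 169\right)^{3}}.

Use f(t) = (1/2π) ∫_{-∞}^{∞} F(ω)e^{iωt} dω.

f(t) = 7 t e^{- \frac{13 \left|{t}\right|}{2}} \left|{t}\right|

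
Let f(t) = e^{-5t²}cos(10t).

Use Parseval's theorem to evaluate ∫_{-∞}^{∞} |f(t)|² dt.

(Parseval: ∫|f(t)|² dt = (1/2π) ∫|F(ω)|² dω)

∫|f(t)|² dt = \frac{\sqrt{10} \sqrt{\pi} \left(1 + e^{10}\right)}{20 e^{10}}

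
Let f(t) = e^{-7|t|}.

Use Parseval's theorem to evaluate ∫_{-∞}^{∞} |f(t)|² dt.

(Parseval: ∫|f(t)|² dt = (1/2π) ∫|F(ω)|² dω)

∫|f(t)|² dt = \frac{1}{7}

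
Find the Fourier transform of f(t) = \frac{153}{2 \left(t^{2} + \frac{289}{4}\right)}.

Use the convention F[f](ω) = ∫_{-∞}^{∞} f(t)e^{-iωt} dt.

F(ω) = 9 \pi e^{- \frac{17 \left|{\omega}\right|}{2}}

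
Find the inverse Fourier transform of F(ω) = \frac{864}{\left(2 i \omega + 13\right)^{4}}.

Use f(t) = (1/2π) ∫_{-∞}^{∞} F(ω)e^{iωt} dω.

f(t) = 9 t^{3} e^{- \frac{13 t}{2}} u\left(t\right)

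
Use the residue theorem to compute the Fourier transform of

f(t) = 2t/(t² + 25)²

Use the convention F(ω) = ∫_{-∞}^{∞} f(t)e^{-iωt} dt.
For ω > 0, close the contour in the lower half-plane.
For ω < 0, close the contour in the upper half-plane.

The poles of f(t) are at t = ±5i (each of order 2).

Let g(z) = f(z)e^{-iωz}; for large |z| the factor e^{-iωz} decays in the lower half-plane when ω > 0 and in the upper half-plane when ω < 0.

Case ω > 0 (lower half-plane, clockwise contour ⇒ F(ω) = -2πi·ΣRes):
  Res_{z = - 5 i} g(z) = \frac{\omega e^{- 5 \omega}}{10} (pole of order 2)
  F(ω) = -2πi·ΣRes = - \frac{i \pi \omega e^{- 5 \omega}}{5}

Case ω < 0 (upper half-plane, counterclockwise contour ⇒ F(ω) = +2πi·ΣRes):
  Res_{z = 5 i} g(z) = - \frac{\omega e^{5 \omega}}{10} (pole of order 2)
  F(ω) = 2πi·ΣRes = - \frac{i \pi \omega e^{5 \omega}}{5}

Both cases combine into a single formula in |ω|:

F(ω) = - \frac{i \pi \omega e^{- 5 \left|{\omega}\right|}}{5}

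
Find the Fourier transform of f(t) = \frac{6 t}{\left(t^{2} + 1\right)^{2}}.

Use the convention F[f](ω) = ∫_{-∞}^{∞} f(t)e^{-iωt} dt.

F(ω) = - 3 i \pi \omega e^{- \left|{\omega}\right|}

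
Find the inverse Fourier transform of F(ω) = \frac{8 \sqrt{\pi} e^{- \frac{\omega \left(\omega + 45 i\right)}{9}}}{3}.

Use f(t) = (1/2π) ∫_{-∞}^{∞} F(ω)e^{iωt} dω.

f(t) = 4 e^{- \frac{9 \left(t - 5\right)^{2}}{4}}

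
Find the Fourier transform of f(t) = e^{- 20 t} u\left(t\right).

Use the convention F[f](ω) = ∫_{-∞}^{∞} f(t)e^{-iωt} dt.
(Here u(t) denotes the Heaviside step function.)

F(ω) = \frac{1}{i \omega + 20}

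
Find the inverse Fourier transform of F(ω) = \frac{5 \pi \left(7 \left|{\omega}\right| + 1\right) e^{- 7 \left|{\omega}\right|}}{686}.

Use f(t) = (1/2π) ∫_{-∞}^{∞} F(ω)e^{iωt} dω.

f(t) = \frac{5}{\left(t^{2} + 49\right)^{2}}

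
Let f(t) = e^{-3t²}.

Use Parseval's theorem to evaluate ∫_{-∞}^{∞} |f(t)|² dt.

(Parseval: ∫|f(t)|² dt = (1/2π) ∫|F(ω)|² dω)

∫|f(t)|² dt = \frac{\sqrt{6} \sqrt{\pi}}{6}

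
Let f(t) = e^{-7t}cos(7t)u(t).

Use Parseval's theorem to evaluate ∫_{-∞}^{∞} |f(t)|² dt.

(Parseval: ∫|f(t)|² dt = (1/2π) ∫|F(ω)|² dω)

∫|f(t)|² dt = \frac{3}{56}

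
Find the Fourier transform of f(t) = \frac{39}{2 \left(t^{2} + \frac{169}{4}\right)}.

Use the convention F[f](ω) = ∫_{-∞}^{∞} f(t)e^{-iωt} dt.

F(ω) = 3 \pi e^{- \frac{13 \left|{\omega}\right|}{2}}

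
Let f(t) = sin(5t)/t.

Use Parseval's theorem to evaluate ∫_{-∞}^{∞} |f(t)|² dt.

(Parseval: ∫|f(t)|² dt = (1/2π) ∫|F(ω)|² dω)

∫|f(t)|² dt = 5 \pi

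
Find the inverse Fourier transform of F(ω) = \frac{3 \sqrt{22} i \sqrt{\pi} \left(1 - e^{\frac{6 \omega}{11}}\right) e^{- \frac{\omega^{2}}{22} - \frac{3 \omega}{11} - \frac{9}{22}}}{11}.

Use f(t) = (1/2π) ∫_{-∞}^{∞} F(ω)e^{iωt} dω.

f(t) = 6 e^{- \frac{11 t^{2}}{2}} \sin{\left(3 t \right)}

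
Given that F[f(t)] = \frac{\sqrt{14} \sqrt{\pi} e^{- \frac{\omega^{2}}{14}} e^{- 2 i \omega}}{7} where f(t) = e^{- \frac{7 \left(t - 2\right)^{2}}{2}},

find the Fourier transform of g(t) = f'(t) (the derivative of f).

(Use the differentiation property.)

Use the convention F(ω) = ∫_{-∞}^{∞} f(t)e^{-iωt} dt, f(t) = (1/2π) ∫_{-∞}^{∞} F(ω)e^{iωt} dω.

F[g](ω) = \frac{\sqrt{14} i \sqrt{\pi} \omega e^{- \frac{\omega \left(\omega + 28 i\right)}{14}}}{7}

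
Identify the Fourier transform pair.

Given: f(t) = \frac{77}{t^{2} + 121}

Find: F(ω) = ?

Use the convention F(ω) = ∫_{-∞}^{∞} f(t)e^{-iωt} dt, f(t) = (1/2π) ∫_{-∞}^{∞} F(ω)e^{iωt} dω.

F(ω) = 7 \pi e^{- 11 \left|{\omega}\right|}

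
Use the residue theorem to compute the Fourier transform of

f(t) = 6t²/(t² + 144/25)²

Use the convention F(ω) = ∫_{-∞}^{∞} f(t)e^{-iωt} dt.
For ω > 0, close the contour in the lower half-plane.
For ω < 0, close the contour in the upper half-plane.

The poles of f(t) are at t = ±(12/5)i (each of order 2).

Let g(z) = f(z)e^{-iωz}; for large |z| the factor e^{-iωz} decays in the lower half-plane when ω > 0 and in the upper half-plane when ω < 0.

Case ω > 0 (lower half-plane, clockwise contour ⇒ F(ω) = -2πi·ΣRes):
  Res_{z = - \frac{12 i}{5}} g(z) = \frac{i \left(5 - 12 \omega\right) e^{- \frac{12 \omega}{5}}}{8} (pole of order 2)
  F(ω) = -2πi·ΣRes = \frac{\pi \left(5 - 12 \omega\right) e^{- \frac{12 \omega}{5}}}{4}

Case ω < 0 (upper half-plane, counterclockwise contour ⇒ F(ω) = +2πi·ΣRes):
  Res_{z = \frac{12 i}{5}} g(z) = \frac{i \left(- 12 \omega - 5\right) e^{\frac{12 \omega}{5}}}{8} (pole of order 2)
  F(ω) = 2πi·ΣRes = \frac{\pi \left(12 \omega + 5\right) e^{\frac{12 \omega}{5}}}{4}

Both cases combine into a single formula in |ω|:

F(ω) = \frac{\pi \left(5 - 12 \left|{\omega}\right|\right) e^{- \frac{12 \left|{\omega}\right|}{5}}}{4}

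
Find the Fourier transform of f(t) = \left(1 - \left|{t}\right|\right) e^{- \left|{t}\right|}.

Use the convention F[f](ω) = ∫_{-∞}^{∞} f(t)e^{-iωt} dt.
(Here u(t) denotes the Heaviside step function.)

F(ω) = \frac{4 \omega^{2}}{\left(\omega^{2} + 1\right)^{2}}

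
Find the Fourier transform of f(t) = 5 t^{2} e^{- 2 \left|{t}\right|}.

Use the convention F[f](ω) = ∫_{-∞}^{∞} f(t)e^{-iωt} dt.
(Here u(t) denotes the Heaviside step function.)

F(ω) = \frac{40 \left(4 - 3 \omega^{2}\right)}{\left(\omega^{2} + 4\right)^{3}}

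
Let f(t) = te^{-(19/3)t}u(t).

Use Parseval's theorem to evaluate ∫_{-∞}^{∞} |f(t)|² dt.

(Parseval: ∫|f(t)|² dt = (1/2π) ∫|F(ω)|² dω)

∫|f(t)|² dt = \frac{27}{27436}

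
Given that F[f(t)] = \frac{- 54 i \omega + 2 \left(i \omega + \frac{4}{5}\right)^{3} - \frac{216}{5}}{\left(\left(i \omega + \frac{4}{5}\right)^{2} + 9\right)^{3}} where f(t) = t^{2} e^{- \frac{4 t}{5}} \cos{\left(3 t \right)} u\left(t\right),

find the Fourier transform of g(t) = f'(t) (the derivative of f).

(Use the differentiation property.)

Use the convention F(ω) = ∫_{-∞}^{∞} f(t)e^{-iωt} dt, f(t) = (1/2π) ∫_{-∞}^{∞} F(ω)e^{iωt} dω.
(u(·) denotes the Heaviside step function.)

F[g](ω) = - \frac{250 i \omega \left(3375 i \omega - \left(5 i \omega + 4\right)^{3} + 2700\right)}{\left(\left(5 i \omega + 4\right)^{2} + 225\right)^{3}}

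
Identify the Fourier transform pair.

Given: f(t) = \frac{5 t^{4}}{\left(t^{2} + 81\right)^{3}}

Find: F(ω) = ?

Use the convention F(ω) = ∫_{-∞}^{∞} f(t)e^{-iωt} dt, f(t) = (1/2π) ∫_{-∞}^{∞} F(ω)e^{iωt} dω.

F(ω) = \frac{5 \pi \left(27 \omega^{2} - 15 \left|{\omega}\right| + 1\right) e^{- 9 \left|{\omega}\right|}}{24}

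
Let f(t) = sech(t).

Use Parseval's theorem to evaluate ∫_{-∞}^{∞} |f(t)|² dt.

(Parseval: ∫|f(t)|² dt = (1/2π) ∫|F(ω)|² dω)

∫|f(t)|² dt = 2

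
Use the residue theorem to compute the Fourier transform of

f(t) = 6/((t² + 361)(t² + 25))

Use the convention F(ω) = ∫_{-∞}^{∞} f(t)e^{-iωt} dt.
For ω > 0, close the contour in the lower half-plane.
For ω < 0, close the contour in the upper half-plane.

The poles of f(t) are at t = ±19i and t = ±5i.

Let g(z) = f(z)e^{-iωz}; for large |z| the factor e^{-iωz} decays in the lower half-plane when ω > 0 and in the upper half-plane when ω < 0.

Case ω > 0 (lower half-plane, clockwise contour ⇒ F(ω) = -2πi·ΣRes):
  Res_{z = - 19 i} g(z) = - \frac{i e^{- 19 \omega}}{2128}
  Res_{z = - 5 i} g(z) = \frac{i e^{- 5 \omega}}{560}
  F(ω) = -2πi·ΣRes = \frac{\pi \left(19 e^{14 \omega} - 5\right) e^{- 19 \omega}}{5320}

Case ω < 0 (upper half-plane, counterclockwise contour ⇒ F(ω) = +2πi·ΣRes):
  Res_{z = 19 i} g(z) = \frac{i e^{19 \omega}}{2128}
  Res_{z = 5 i} g(z) = - \frac{i e^{5 \omega}}{560}
  F(ω) = 2πi·ΣRes = \frac{\pi \left(19 - 5 e^{14 \omega}\right) e^{5 \omega}}{5320}

Both cases combine into a single formula in |ω|:

F(ω) = \frac{\pi \left(19 e^{14 \left|{\omega}\right|} - 5\right) e^{- 19 \left|{\omega}\right|}}{5320}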